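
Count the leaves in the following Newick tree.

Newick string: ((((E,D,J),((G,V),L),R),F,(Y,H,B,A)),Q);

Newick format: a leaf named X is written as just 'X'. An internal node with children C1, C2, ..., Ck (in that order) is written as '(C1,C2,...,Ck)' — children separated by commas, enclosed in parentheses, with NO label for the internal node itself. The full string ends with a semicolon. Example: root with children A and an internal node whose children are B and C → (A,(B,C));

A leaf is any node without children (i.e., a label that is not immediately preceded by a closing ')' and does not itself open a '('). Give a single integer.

Newick: ((((E,D,J),((G,V),L),R),F,(Y,H,B,A)),Q);
Scan left-to-right; a leaf is any maximal label run not followed by '(':
  pos 4: leaf 'E' → count = 1
  pos 6: leaf 'D' → count = 2
  pos 8: leaf 'J' → count = 3
  pos 13: leaf 'G' → count = 4
  pos 15: leaf 'V' → count = 5
  pos 18: leaf 'L' → count = 6
  pos 21: leaf 'R' → count = 7
  pos 24: leaf 'F' → count = 8
  pos 27: leaf 'Y' → count = 9
  pos 29: leaf 'H' → count = 10
  pos 31: leaf 'B' → count = 11
  pos 33: leaf 'A' → count = 12
  pos 37: leaf 'Q' → count = 13
Total leaves: 13

Answer: 13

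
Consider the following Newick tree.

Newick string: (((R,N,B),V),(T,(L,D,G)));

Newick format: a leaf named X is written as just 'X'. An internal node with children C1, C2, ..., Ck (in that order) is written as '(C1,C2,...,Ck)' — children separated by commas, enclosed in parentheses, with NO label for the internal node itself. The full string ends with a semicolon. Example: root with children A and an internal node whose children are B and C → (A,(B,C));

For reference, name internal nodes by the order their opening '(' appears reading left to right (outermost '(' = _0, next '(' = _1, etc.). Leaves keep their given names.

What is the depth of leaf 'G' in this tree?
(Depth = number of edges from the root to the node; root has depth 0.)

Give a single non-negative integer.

Newick: (((R,N,B),V),(T,(L,D,G)));
Naming internals by '(' encounter order: outermost '(' = _0, next = _1, ...
Query node: G
Path from root: _0 -> _3 -> _4 -> G
Depth of G: 3 (number of edges from root)

Answer: 3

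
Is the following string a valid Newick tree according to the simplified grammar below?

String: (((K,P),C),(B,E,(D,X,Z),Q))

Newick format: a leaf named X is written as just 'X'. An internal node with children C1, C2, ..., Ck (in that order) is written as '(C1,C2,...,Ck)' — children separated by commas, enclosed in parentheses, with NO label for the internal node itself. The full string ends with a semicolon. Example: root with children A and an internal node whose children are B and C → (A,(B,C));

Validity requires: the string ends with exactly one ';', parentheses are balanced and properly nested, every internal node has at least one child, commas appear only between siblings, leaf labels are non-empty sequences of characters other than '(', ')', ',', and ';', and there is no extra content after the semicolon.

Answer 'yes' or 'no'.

Answer: no

Derivation:
Input: (((K,P),C),(B,E,(D,X,Z),Q))
Paren balance: 5 '(' vs 5 ')' OK
Ends with single ';': False
Full parse: FAILS (must end with ;)
Valid: False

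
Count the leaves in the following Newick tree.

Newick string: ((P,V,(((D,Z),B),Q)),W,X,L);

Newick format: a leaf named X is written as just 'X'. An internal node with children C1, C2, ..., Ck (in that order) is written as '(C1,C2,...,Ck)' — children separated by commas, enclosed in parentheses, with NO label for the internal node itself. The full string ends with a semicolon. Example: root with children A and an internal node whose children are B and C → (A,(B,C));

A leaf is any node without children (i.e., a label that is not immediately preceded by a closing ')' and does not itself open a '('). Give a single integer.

Newick: ((P,V,(((D,Z),B),Q)),W,X,L);
Scan left-to-right; a leaf is any maximal label run not followed by '(':
  pos 2: leaf 'P' → count = 1
  pos 4: leaf 'V' → count = 2
  pos 9: leaf 'D' → count = 3
  pos 11: leaf 'Z' → count = 4
  pos 14: leaf 'B' → count = 5
  pos 17: leaf 'Q' → count = 6
  pos 21: leaf 'W' → count = 7
  pos 23: leaf 'X' → count = 8
  pos 25: leaf 'L' → count = 9
Total leaves: 9

Answer: 9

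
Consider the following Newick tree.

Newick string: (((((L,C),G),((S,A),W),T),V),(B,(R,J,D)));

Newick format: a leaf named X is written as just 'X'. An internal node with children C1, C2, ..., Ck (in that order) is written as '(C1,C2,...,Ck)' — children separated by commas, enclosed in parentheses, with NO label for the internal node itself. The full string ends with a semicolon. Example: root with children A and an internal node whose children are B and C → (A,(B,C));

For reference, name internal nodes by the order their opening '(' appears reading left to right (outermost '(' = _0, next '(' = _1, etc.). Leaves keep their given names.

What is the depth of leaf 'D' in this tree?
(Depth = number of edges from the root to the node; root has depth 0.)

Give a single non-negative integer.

Newick: (((((L,C),G),((S,A),W),T),V),(B,(R,J,D)));
Naming internals by '(' encounter order: outermost '(' = _0, next = _1, ...
Query node: D
Path from root: _0 -> _7 -> _8 -> D
Depth of D: 3 (number of edges from root)

Answer: 3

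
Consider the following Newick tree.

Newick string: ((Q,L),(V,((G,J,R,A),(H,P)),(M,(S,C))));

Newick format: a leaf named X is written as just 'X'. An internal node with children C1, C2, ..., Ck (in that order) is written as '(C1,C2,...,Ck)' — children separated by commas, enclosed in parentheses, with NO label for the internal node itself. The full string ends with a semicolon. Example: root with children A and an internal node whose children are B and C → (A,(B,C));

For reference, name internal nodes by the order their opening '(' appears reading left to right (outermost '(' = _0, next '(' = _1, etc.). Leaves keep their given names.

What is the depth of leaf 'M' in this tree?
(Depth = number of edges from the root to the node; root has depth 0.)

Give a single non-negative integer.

Answer: 3

Derivation:
Newick: ((Q,L),(V,((G,J,R,A),(H,P)),(M,(S,C))));
Naming internals by '(' encounter order: outermost '(' = _0, next = _1, ...
Query node: M
Path from root: _0 -> _2 -> _6 -> M
Depth of M: 3 (number of edges from root)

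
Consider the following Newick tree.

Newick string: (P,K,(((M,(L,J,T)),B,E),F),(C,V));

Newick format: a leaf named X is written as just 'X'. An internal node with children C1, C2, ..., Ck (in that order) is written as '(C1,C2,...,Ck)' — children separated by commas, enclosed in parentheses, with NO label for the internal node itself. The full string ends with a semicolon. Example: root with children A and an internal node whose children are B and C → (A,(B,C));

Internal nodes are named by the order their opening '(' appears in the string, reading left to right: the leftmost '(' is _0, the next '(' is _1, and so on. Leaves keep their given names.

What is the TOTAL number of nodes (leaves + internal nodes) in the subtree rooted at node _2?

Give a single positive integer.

Newick: (P,K,(((M,(L,J,T)),B,E),F),(C,V));
Locate _2: it is the '(' at position 6 (the 3rd '(' reading left to right).
Query: subtree rooted at _2
_2: subtree_size = 1 + 8
  _3: subtree_size = 1 + 5
    M: subtree_size = 1 + 0
    _4: subtree_size = 1 + 3
      L: subtree_size = 1 + 0
      J: subtree_size = 1 + 0
      T: subtree_size = 1 + 0
  B: subtree_size = 1 + 0
  E: subtree_size = 1 + 0
Total subtree size of _2: 9

Answer: 9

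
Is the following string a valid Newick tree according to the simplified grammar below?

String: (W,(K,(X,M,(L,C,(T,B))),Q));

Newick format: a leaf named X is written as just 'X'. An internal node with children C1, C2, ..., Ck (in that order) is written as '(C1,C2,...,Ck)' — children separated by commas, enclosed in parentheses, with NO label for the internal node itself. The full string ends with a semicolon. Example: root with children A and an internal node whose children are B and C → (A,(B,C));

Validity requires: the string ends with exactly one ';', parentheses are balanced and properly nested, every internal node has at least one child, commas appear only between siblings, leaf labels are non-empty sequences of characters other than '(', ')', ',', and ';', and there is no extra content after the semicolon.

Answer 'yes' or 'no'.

Answer: yes

Derivation:
Input: (W,(K,(X,M,(L,C,(T,B))),Q));
Paren balance: 5 '(' vs 5 ')' OK
Ends with single ';': True
Full parse: OK
Valid: True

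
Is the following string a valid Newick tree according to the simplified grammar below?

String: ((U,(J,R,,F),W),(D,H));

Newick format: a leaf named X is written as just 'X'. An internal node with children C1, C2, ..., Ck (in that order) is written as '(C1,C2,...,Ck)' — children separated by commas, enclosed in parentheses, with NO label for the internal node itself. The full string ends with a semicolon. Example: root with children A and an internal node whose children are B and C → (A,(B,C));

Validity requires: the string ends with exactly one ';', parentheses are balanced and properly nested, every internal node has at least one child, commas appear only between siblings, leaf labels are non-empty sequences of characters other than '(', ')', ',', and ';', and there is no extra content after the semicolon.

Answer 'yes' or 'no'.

Answer: no

Derivation:
Input: ((U,(J,R,,F),W),(D,H));
Paren balance: 4 '(' vs 4 ')' OK
Ends with single ';': True
Full parse: FAILS (empty leaf label at pos 9)
Valid: False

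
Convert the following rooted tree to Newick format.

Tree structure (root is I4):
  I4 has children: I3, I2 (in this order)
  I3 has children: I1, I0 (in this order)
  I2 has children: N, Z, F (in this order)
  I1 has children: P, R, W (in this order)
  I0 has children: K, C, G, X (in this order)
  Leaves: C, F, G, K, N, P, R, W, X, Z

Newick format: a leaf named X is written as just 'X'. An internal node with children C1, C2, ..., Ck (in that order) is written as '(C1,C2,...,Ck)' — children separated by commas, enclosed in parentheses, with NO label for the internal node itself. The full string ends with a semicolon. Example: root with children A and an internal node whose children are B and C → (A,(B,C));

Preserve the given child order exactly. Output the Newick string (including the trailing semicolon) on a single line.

internal I4 with children ['I3', 'I2']
  internal I3 with children ['I1', 'I0']
    internal I1 with children ['P', 'R', 'W']
      leaf 'P' → 'P'
      leaf 'R' → 'R'
      leaf 'W' → 'W'
    → '(P,R,W)'
    internal I0 with children ['K', 'C', 'G', 'X']
      leaf 'K' → 'K'
      leaf 'C' → 'C'
      leaf 'G' → 'G'
      leaf 'X' → 'X'
    → '(K,C,G,X)'
  → '((P,R,W),(K,C,G,X))'
  internal I2 with children ['N', 'Z', 'F']
    leaf 'N' → 'N'
    leaf 'Z' → 'Z'
    leaf 'F' → 'F'
  → '(N,Z,F)'
→ '(((P,R,W),(K,C,G,X)),(N,Z,F))'
Final: (((P,R,W),(K,C,G,X)),(N,Z,F));

Answer: (((P,R,W),(K,C,G,X)),(N,Z,F));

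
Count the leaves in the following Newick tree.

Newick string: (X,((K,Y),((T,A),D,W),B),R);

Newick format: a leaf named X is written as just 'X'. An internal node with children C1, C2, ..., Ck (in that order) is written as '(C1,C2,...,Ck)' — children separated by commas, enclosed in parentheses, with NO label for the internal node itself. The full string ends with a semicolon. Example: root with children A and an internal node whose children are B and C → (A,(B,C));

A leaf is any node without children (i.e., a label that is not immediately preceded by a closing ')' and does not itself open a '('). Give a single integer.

Newick: (X,((K,Y),((T,A),D,W),B),R);
Scan left-to-right; a leaf is any maximal label run not followed by '(':
  pos 1: leaf 'X' → count = 1
  pos 5: leaf 'K' → count = 2
  pos 7: leaf 'Y' → count = 3
  pos 12: leaf 'T' → count = 4
  pos 14: leaf 'A' → count = 5
  pos 17: leaf 'D' → count = 6
  pos 19: leaf 'W' → count = 7
  pos 22: leaf 'B' → count = 8
  pos 25: leaf 'R' → count = 9
Total leaves: 9

Answer: 9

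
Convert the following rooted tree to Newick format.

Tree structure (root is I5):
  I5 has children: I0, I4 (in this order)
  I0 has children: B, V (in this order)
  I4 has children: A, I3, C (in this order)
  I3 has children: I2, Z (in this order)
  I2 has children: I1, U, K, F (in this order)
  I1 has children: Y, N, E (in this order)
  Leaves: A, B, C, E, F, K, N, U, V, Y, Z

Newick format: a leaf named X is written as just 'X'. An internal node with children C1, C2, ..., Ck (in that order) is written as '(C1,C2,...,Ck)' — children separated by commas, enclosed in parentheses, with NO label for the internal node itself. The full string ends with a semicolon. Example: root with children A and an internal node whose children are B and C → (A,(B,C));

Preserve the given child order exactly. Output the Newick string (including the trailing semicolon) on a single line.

Answer: ((B,V),(A,(((Y,N,E),U,K,F),Z),C));

Derivation:
internal I5 with children ['I0', 'I4']
  internal I0 with children ['B', 'V']
    leaf 'B' → 'B'
    leaf 'V' → 'V'
  → '(B,V)'
  internal I4 with children ['A', 'I3', 'C']
    leaf 'A' → 'A'
    internal I3 with children ['I2', 'Z']
      internal I2 with children ['I1', 'U', 'K', 'F']
        internal I1 with children ['Y', 'N', 'E']
          leaf 'Y' → 'Y'
          leaf 'N' → 'N'
          leaf 'E' → 'E'
        → '(Y,N,E)'
        leaf 'U' → 'U'
        leaf 'K' → 'K'
        leaf 'F' → 'F'
      → '((Y,N,E),U,K,F)'
      leaf 'Z' → 'Z'
    → '(((Y,N,E),U,K,F),Z)'
    leaf 'C' → 'C'
  → '(A,(((Y,N,E),U,K,F),Z),C)'
→ '((B,V),(A,(((Y,N,E),U,K,F),Z),C))'
Final: ((B,V),(A,(((Y,N,E),U,K,F),Z),C));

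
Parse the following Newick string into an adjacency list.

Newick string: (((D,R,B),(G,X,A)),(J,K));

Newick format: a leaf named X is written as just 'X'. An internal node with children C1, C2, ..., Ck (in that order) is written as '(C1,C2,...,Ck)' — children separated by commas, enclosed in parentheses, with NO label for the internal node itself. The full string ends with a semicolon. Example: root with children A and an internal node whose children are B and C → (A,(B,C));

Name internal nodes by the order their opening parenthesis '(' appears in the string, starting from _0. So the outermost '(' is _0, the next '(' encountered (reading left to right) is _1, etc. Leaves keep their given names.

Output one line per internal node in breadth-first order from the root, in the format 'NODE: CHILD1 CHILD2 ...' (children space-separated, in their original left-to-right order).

Input: (((D,R,B),(G,X,A)),(J,K));
Scanning left-to-right, naming '(' by encounter order:
  pos 0: '(' -> open internal node _0 (depth 1)
  pos 1: '(' -> open internal node _1 (depth 2)
  pos 2: '(' -> open internal node _2 (depth 3)
  pos 8: ')' -> close internal node _2 (now at depth 2)
  pos 10: '(' -> open internal node _3 (depth 3)
  pos 16: ')' -> close internal node _3 (now at depth 2)
  pos 17: ')' -> close internal node _1 (now at depth 1)
  pos 19: '(' -> open internal node _4 (depth 2)
  pos 23: ')' -> close internal node _4 (now at depth 1)
  pos 24: ')' -> close internal node _0 (now at depth 0)
Total internal nodes: 5
BFS adjacency from root:
  _0: _1 _4
  _1: _2 _3
  _4: J K
  _2: D R B
  _3: G X A

Answer: _0: _1 _4
_1: _2 _3
_4: J K
_2: D R B
_3: G X A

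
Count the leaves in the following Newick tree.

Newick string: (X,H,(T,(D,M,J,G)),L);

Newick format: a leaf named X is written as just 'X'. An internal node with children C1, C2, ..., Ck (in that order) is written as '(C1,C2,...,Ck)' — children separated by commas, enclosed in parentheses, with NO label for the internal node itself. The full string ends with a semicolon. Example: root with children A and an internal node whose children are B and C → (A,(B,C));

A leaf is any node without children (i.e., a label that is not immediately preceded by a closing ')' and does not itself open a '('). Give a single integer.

Answer: 8

Derivation:
Newick: (X,H,(T,(D,M,J,G)),L);
Scan left-to-right; a leaf is any maximal label run not followed by '(':
  pos 1: leaf 'X' → count = 1
  pos 3: leaf 'H' → count = 2
  pos 6: leaf 'T' → count = 3
  pos 9: leaf 'D' → count = 4
  pos 11: leaf 'M' → count = 5
  pos 13: leaf 'J' → count = 6
  pos 15: leaf 'G' → count = 7
  pos 19: leaf 'L' → count = 8
Total leaves: 8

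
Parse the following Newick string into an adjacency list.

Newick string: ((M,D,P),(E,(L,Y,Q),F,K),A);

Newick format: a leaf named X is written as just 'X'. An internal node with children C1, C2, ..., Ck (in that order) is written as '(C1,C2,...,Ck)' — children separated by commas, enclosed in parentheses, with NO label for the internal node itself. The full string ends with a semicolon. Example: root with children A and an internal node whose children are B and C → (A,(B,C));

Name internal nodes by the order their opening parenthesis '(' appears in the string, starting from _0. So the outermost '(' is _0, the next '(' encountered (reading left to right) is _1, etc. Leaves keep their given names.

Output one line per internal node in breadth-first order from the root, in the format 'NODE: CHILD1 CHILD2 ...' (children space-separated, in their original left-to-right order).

Answer: _0: _1 _2 A
_1: M D P
_2: E _3 F K
_3: L Y Q

Derivation:
Input: ((M,D,P),(E,(L,Y,Q),F,K),A);
Scanning left-to-right, naming '(' by encounter order:
  pos 0: '(' -> open internal node _0 (depth 1)
  pos 1: '(' -> open internal node _1 (depth 2)
  pos 7: ')' -> close internal node _1 (now at depth 1)
  pos 9: '(' -> open internal node _2 (depth 2)
  pos 12: '(' -> open internal node _3 (depth 3)
  pos 18: ')' -> close internal node _3 (now at depth 2)
  pos 23: ')' -> close internal node _2 (now at depth 1)
  pos 26: ')' -> close internal node _0 (now at depth 0)
Total internal nodes: 4
BFS adjacency from root:
  _0: _1 _2 A
  _1: M D P
  _2: E _3 F K
  _3: L Y Q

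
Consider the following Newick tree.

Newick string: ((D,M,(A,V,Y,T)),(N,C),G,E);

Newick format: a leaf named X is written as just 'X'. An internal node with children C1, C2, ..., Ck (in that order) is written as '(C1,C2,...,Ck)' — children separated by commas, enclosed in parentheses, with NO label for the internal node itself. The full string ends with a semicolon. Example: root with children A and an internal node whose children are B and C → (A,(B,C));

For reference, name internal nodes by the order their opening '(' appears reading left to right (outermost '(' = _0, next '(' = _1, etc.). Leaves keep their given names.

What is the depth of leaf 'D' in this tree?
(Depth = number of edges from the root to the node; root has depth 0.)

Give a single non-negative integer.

Answer: 2

Derivation:
Newick: ((D,M,(A,V,Y,T)),(N,C),G,E);
Naming internals by '(' encounter order: outermost '(' = _0, next = _1, ...
Query node: D
Path from root: _0 -> _1 -> D
Depth of D: 2 (number of edges from root)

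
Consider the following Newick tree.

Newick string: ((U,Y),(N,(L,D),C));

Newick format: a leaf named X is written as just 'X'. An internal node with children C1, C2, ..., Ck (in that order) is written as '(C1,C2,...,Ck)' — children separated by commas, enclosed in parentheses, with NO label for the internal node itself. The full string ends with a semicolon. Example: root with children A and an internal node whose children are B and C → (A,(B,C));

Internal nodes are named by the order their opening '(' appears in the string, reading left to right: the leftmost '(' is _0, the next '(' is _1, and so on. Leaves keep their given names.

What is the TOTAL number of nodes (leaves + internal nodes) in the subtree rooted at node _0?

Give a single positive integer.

Answer: 10

Derivation:
Newick: ((U,Y),(N,(L,D),C));
Locate _0: it is the '(' at position 0 (the 1st '(' reading left to right).
Query: subtree rooted at _0
_0: subtree_size = 1 + 9
  _1: subtree_size = 1 + 2
    U: subtree_size = 1 + 0
    Y: subtree_size = 1 + 0
  _2: subtree_size = 1 + 5
    N: subtree_size = 1 + 0
    _3: subtree_size = 1 + 2
      L: subtree_size = 1 + 0
      D: subtree_size = 1 + 0
    C: subtree_size = 1 + 0
Total subtree size of _0: 10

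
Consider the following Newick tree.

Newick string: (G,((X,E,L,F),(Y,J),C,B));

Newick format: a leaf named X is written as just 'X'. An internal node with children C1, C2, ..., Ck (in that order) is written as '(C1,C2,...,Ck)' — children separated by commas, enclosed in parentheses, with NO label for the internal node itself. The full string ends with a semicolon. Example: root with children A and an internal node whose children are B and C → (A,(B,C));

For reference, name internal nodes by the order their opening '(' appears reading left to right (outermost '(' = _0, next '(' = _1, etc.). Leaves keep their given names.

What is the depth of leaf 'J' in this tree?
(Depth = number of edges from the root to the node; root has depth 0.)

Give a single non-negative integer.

Newick: (G,((X,E,L,F),(Y,J),C,B));
Naming internals by '(' encounter order: outermost '(' = _0, next = _1, ...
Query node: J
Path from root: _0 -> _1 -> _3 -> J
Depth of J: 3 (number of edges from root)

Answer: 3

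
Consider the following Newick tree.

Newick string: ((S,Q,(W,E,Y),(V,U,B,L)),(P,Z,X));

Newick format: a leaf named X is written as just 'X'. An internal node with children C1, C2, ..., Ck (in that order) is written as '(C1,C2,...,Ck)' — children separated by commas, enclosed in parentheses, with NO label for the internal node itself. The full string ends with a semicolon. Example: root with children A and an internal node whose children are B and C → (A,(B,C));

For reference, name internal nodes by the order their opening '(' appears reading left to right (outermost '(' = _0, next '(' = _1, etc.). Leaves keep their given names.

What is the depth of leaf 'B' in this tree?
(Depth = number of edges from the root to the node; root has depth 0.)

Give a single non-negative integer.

Answer: 3

Derivation:
Newick: ((S,Q,(W,E,Y),(V,U,B,L)),(P,Z,X));
Naming internals by '(' encounter order: outermost '(' = _0, next = _1, ...
Query node: B
Path from root: _0 -> _1 -> _3 -> B
Depth of B: 3 (number of edges from root)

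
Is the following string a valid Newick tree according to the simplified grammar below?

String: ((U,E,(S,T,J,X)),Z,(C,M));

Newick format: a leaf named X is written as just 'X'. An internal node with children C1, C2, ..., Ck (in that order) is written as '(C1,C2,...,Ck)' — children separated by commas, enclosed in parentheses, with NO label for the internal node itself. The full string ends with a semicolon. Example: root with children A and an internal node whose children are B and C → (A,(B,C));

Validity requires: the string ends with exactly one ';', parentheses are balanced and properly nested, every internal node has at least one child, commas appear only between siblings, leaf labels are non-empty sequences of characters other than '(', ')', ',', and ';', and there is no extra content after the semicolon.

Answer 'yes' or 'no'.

Answer: yes

Derivation:
Input: ((U,E,(S,T,J,X)),Z,(C,M));
Paren balance: 4 '(' vs 4 ')' OK
Ends with single ';': True
Full parse: OK
Valid: True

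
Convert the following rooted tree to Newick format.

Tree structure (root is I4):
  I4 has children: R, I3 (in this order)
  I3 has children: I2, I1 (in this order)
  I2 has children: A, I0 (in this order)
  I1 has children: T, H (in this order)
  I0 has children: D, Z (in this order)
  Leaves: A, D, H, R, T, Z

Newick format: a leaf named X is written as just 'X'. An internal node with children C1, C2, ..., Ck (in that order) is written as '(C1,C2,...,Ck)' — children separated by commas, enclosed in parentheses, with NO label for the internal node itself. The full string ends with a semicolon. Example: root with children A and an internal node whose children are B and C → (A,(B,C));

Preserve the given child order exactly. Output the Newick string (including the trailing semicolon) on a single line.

internal I4 with children ['R', 'I3']
  leaf 'R' → 'R'
  internal I3 with children ['I2', 'I1']
    internal I2 with children ['A', 'I0']
      leaf 'A' → 'A'
      internal I0 with children ['D', 'Z']
        leaf 'D' → 'D'
        leaf 'Z' → 'Z'
      → '(D,Z)'
    → '(A,(D,Z))'
    internal I1 with children ['T', 'H']
      leaf 'T' → 'T'
      leaf 'H' → 'H'
    → '(T,H)'
  → '((A,(D,Z)),(T,H))'
→ '(R,((A,(D,Z)),(T,H)))'
Final: (R,((A,(D,Z)),(T,H)));

Answer: (R,((A,(D,Z)),(T,H)));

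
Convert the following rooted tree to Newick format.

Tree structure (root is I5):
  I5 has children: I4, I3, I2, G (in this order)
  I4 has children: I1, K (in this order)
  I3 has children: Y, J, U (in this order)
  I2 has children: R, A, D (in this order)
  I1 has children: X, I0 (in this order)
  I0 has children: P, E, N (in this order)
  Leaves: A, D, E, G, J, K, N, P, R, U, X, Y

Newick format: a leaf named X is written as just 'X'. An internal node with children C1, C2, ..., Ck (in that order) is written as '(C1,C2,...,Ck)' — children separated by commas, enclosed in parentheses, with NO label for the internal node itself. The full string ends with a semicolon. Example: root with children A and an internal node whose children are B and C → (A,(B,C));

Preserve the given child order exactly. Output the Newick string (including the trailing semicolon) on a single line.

Answer: (((X,(P,E,N)),K),(Y,J,U),(R,A,D),G);

Derivation:
internal I5 with children ['I4', 'I3', 'I2', 'G']
  internal I4 with children ['I1', 'K']
    internal I1 with children ['X', 'I0']
      leaf 'X' → 'X'
      internal I0 with children ['P', 'E', 'N']
        leaf 'P' → 'P'
        leaf 'E' → 'E'
        leaf 'N' → 'N'
      → '(P,E,N)'
    → '(X,(P,E,N))'
    leaf 'K' → 'K'
  → '((X,(P,E,N)),K)'
  internal I3 with children ['Y', 'J', 'U']
    leaf 'Y' → 'Y'
    leaf 'J' → 'J'
    leaf 'U' → 'U'
  → '(Y,J,U)'
  internal I2 with children ['R', 'A', 'D']
    leaf 'R' → 'R'
    leaf 'A' → 'A'
    leaf 'D' → 'D'
  → '(R,A,D)'
  leaf 'G' → 'G'
→ '(((X,(P,E,N)),K),(Y,J,U),(R,A,D),G)'
Final: (((X,(P,E,N)),K),(Y,J,U),(R,A,D),G);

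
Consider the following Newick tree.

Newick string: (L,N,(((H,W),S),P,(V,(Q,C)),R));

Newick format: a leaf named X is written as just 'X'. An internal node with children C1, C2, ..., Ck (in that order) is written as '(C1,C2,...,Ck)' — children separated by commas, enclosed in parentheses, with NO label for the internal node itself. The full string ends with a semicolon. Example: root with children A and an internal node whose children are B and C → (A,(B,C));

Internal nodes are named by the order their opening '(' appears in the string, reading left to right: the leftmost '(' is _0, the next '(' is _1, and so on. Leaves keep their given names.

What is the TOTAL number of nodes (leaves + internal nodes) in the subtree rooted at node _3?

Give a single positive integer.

Newick: (L,N,(((H,W),S),P,(V,(Q,C)),R));
Locate _3: it is the '(' at position 7 (the 4th '(' reading left to right).
Query: subtree rooted at _3
_3: subtree_size = 1 + 2
  H: subtree_size = 1 + 0
  W: subtree_size = 1 + 0
Total subtree size of _3: 3

Answer: 3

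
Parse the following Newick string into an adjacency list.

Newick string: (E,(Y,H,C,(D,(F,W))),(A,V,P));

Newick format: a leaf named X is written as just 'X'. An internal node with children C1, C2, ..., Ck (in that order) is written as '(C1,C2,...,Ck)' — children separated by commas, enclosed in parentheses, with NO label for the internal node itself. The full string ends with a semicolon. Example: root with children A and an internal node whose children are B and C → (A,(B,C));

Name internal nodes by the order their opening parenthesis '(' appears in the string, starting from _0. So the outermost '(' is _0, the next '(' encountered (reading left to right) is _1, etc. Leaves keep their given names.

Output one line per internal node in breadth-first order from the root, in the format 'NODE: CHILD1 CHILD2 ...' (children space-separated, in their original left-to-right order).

Answer: _0: E _1 _4
_1: Y H C _2
_4: A V P
_2: D _3
_3: F W

Derivation:
Input: (E,(Y,H,C,(D,(F,W))),(A,V,P));
Scanning left-to-right, naming '(' by encounter order:
  pos 0: '(' -> open internal node _0 (depth 1)
  pos 3: '(' -> open internal node _1 (depth 2)
  pos 10: '(' -> open internal node _2 (depth 3)
  pos 13: '(' -> open internal node _3 (depth 4)
  pos 17: ')' -> close internal node _3 (now at depth 3)
  pos 18: ')' -> close internal node _2 (now at depth 2)
  pos 19: ')' -> close internal node _1 (now at depth 1)
  pos 21: '(' -> open internal node _4 (depth 2)
  pos 27: ')' -> close internal node _4 (now at depth 1)
  pos 28: ')' -> close internal node _0 (now at depth 0)
Total internal nodes: 5
BFS adjacency from root:
  _0: E _1 _4
  _1: Y H C _2
  _4: A V P
  _2: D _3
  _3: F W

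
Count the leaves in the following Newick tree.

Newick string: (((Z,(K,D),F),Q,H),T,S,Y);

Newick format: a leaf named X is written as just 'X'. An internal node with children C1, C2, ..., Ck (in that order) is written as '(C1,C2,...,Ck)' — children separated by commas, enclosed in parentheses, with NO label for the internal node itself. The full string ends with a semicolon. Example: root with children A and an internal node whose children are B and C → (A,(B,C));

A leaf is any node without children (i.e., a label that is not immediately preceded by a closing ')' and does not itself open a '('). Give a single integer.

Newick: (((Z,(K,D),F),Q,H),T,S,Y);
Scan left-to-right; a leaf is any maximal label run not followed by '(':
  pos 3: leaf 'Z' → count = 1
  pos 6: leaf 'K' → count = 2
  pos 8: leaf 'D' → count = 3
  pos 11: leaf 'F' → count = 4
  pos 14: leaf 'Q' → count = 5
  pos 16: leaf 'H' → count = 6
  pos 19: leaf 'T' → count = 7
  pos 21: leaf 'S' → count = 8
  pos 23: leaf 'Y' → count = 9
Total leaves: 9

Answer: 9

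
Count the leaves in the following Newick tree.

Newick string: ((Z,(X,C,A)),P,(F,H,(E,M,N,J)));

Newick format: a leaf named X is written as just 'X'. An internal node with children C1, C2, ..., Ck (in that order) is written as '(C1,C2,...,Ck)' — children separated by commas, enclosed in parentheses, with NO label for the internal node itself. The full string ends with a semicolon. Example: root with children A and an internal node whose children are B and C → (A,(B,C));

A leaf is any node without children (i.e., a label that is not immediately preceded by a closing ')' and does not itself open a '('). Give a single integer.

Answer: 11

Derivation:
Newick: ((Z,(X,C,A)),P,(F,H,(E,M,N,J)));
Scan left-to-right; a leaf is any maximal label run not followed by '(':
  pos 2: leaf 'Z' → count = 1
  pos 5: leaf 'X' → count = 2
  pos 7: leaf 'C' → count = 3
  pos 9: leaf 'A' → count = 4
  pos 13: leaf 'P' → count = 5
  pos 16: leaf 'F' → count = 6
  pos 18: leaf 'H' → count = 7
  pos 21: leaf 'E' → count = 8
  pos 23: leaf 'M' → count = 9
  pos 25: leaf 'N' → count = 10
  pos 27: leaf 'J' → count = 11
Total leaves: 11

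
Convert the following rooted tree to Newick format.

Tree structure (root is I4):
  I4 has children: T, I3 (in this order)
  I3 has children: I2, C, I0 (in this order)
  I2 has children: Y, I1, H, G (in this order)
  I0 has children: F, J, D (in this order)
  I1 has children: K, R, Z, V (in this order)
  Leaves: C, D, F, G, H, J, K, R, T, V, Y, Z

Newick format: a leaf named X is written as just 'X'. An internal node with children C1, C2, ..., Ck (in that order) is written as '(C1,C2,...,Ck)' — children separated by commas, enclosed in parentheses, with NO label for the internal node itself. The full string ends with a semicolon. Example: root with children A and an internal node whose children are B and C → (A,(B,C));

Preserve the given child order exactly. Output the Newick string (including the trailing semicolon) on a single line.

internal I4 with children ['T', 'I3']
  leaf 'T' → 'T'
  internal I3 with children ['I2', 'C', 'I0']
    internal I2 with children ['Y', 'I1', 'H', 'G']
      leaf 'Y' → 'Y'
      internal I1 with children ['K', 'R', 'Z', 'V']
        leaf 'K' → 'K'
        leaf 'R' → 'R'
        leaf 'Z' → 'Z'
        leaf 'V' → 'V'
      → '(K,R,Z,V)'
      leaf 'H' → 'H'
      leaf 'G' → 'G'
    → '(Y,(K,R,Z,V),H,G)'
    leaf 'C' → 'C'
    internal I0 with children ['F', 'J', 'D']
      leaf 'F' → 'F'
      leaf 'J' → 'J'
      leaf 'D' → 'D'
    → '(F,J,D)'
  → '((Y,(K,R,Z,V),H,G),C,(F,J,D))'
→ '(T,((Y,(K,R,Z,V),H,G),C,(F,J,D)))'
Final: (T,((Y,(K,R,Z,V),H,G),C,(F,J,D)));

Answer: (T,((Y,(K,R,Z,V),H,G),C,(F,J,D)));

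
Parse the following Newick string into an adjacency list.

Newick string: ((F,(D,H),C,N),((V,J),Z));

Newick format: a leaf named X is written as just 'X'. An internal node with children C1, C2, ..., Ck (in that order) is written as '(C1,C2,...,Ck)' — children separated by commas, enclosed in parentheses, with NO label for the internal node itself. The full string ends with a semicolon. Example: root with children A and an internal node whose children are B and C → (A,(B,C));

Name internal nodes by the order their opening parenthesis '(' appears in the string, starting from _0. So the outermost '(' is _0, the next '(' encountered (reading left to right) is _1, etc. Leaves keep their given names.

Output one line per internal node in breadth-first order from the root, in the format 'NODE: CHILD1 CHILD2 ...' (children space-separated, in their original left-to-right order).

Input: ((F,(D,H),C,N),((V,J),Z));
Scanning left-to-right, naming '(' by encounter order:
  pos 0: '(' -> open internal node _0 (depth 1)
  pos 1: '(' -> open internal node _1 (depth 2)
  pos 4: '(' -> open internal node _2 (depth 3)
  pos 8: ')' -> close internal node _2 (now at depth 2)
  pos 13: ')' -> close internal node _1 (now at depth 1)
  pos 15: '(' -> open internal node _3 (depth 2)
  pos 16: '(' -> open internal node _4 (depth 3)
  pos 20: ')' -> close internal node _4 (now at depth 2)
  pos 23: ')' -> close internal node _3 (now at depth 1)
  pos 24: ')' -> close internal node _0 (now at depth 0)
Total internal nodes: 5
BFS adjacency from root:
  _0: _1 _3
  _1: F _2 C N
  _3: _4 Z
  _2: D H
  _4: V J

Answer: _0: _1 _3
_1: F _2 C N
_3: _4 Z
_2: D H
_4: V J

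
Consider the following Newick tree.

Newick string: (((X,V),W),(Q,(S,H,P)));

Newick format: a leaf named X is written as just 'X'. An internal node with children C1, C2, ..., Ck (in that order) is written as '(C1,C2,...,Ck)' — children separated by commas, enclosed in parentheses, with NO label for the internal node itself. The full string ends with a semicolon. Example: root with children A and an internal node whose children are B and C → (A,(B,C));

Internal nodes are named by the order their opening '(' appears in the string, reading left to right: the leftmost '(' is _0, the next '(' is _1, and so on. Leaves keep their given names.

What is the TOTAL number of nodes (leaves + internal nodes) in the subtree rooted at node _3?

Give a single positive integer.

Newick: (((X,V),W),(Q,(S,H,P)));
Locate _3: it is the '(' at position 11 (the 4th '(' reading left to right).
Query: subtree rooted at _3
_3: subtree_size = 1 + 5
  Q: subtree_size = 1 + 0
  _4: subtree_size = 1 + 3
    S: subtree_size = 1 + 0
    H: subtree_size = 1 + 0
    P: subtree_size = 1 + 0
Total subtree size of _3: 6

Answer: 6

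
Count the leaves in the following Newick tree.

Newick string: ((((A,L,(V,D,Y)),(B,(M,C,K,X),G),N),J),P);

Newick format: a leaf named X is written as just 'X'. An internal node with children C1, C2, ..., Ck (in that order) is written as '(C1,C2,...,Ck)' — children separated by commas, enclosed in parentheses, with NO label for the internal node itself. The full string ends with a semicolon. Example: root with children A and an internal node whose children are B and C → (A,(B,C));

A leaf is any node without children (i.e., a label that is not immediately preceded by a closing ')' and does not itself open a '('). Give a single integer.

Newick: ((((A,L,(V,D,Y)),(B,(M,C,K,X),G),N),J),P);
Scan left-to-right; a leaf is any maximal label run not followed by '(':
  pos 4: leaf 'A' → count = 1
  pos 6: leaf 'L' → count = 2
  pos 9: leaf 'V' → count = 3
  pos 11: leaf 'D' → count = 4
  pos 13: leaf 'Y' → count = 5
  pos 18: leaf 'B' → count = 6
  pos 21: leaf 'M' → count = 7
  pos 23: leaf 'C' → count = 8
  pos 25: leaf 'K' → count = 9
  pos 27: leaf 'X' → count = 10
  pos 30: leaf 'G' → count = 11
  pos 33: leaf 'N' → count = 12
  pos 36: leaf 'J' → count = 13
  pos 39: leaf 'P' → count = 14
Total leaves: 14

Answer: 14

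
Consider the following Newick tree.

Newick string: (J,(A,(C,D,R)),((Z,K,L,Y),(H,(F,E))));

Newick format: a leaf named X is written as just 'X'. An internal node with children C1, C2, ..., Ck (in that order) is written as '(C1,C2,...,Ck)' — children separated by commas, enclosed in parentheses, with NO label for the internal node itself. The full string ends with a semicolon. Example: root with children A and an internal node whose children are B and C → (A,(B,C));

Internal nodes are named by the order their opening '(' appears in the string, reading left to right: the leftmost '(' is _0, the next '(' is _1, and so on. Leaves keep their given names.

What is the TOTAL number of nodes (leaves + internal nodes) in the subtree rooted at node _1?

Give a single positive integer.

Newick: (J,(A,(C,D,R)),((Z,K,L,Y),(H,(F,E))));
Locate _1: it is the '(' at position 3 (the 2nd '(' reading left to right).
Query: subtree rooted at _1
_1: subtree_size = 1 + 5
  A: subtree_size = 1 + 0
  _2: subtree_size = 1 + 3
    C: subtree_size = 1 + 0
    D: subtree_size = 1 + 0
    R: subtree_size = 1 + 0
Total subtree size of _1: 6

Answer: 6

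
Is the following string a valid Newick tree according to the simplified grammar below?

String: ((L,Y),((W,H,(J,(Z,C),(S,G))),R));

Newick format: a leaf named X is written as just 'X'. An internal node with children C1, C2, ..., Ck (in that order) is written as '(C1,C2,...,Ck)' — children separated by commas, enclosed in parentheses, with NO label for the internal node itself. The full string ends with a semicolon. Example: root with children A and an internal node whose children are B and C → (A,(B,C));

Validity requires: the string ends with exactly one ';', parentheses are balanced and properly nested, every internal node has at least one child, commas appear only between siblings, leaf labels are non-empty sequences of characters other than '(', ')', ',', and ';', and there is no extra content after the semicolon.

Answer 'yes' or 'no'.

Input: ((L,Y),((W,H,(J,(Z,C),(S,G))),R));
Paren balance: 7 '(' vs 7 ')' OK
Ends with single ';': True
Full parse: OK
Valid: True

Answer: yes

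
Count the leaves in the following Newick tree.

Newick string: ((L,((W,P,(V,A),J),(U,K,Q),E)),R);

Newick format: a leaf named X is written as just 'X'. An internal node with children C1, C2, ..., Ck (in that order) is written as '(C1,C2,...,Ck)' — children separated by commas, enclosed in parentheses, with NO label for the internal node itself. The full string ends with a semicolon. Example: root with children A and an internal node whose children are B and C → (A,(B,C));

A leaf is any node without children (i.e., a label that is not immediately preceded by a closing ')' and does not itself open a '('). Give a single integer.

Newick: ((L,((W,P,(V,A),J),(U,K,Q),E)),R);
Scan left-to-right; a leaf is any maximal label run not followed by '(':
  pos 2: leaf 'L' → count = 1
  pos 6: leaf 'W' → count = 2
  pos 8: leaf 'P' → count = 3
  pos 11: leaf 'V' → count = 4
  pos 13: leaf 'A' → count = 5
  pos 16: leaf 'J' → count = 6
  pos 20: leaf 'U' → count = 7
  pos 22: leaf 'K' → count = 8
  pos 24: leaf 'Q' → count = 9
  pos 27: leaf 'E' → count = 10
  pos 31: leaf 'R' → count = 11
Total leaves: 11

Answer: 11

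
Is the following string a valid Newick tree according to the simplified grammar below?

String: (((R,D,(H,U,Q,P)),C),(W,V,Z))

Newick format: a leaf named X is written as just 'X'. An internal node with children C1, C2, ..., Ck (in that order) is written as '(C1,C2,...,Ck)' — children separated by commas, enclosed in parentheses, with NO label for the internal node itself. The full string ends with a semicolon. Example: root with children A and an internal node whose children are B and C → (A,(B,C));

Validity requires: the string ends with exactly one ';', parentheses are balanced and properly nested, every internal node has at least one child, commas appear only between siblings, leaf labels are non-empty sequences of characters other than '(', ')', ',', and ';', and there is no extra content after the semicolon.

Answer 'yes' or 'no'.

Input: (((R,D,(H,U,Q,P)),C),(W,V,Z))
Paren balance: 5 '(' vs 5 ')' OK
Ends with single ';': False
Full parse: FAILS (must end with ;)
Valid: False

Answer: no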